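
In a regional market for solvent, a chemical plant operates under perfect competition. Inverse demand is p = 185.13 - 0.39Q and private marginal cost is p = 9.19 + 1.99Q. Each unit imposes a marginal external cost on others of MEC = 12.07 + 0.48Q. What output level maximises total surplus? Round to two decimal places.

Social marginal cost = private MC + MEC = 21.26 + 2.47Q.
Set SMC = demand: 21.26 + 2.47Q = 185.13 - 0.39Q → Q* = 57.2972.

Q* = 57.30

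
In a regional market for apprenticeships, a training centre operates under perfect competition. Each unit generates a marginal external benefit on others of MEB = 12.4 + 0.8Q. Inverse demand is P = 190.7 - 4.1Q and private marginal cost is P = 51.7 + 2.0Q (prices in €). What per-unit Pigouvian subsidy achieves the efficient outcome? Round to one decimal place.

subsidy = €35.3 per unit

Social marginal cost = private MC − MEB = 39.3 + 1.2Q.
Set SMC = demand: 39.3 + 1.2Q = 190.7 - 4.1Q → Q* = 28.5660.
The Pigouvian subsidy equals MEB at Q*: 12.4 + 0.8×28.5660 = 35.2528.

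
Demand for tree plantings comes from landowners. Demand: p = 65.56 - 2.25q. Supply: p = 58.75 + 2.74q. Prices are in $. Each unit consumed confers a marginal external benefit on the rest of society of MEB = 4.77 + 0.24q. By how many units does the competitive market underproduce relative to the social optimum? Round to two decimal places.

1.07 units

Market equilibrium (private): 58.75 + 2.74q = 65.56 - 2.25q → q_m = 1.3647.
Social marginal benefit = demand + MEB = 70.33 - 2.01q.
Set SMB = MC: 70.33 - 2.01q = 58.75 + 2.74q → q* = 2.4379.
Gap = |1.3647 − 2.4379| = 1.0732.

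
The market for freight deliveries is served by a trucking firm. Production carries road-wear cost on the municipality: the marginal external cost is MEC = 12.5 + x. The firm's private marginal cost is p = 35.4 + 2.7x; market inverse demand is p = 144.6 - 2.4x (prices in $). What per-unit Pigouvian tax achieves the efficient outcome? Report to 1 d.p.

Social marginal cost = private MC + MEC = 47.9 + 3.7x.
Set SMC = demand: 47.9 + 3.7x = 144.6 - 2.4x → x* = 15.8525.
The Pigouvian tax equals MEC at x*: 12.5 + 1.0×15.8525 = 28.3525.

tax = $28.4 per unit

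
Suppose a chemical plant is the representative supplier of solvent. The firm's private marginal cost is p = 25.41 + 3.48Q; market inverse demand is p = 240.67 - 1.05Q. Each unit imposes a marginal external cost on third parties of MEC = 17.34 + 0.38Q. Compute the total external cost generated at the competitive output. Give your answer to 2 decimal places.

1253.00

Market equilibrium (private): 25.41 + 3.48Q = 240.67 - 1.05Q → Q_m = 47.5188.
Total external cost = ∫₀^{Q_m} (17.34 + 0.38Q) dQ = 17.34×47.5188 + ½×0.38×47.5188² = 1253.0029.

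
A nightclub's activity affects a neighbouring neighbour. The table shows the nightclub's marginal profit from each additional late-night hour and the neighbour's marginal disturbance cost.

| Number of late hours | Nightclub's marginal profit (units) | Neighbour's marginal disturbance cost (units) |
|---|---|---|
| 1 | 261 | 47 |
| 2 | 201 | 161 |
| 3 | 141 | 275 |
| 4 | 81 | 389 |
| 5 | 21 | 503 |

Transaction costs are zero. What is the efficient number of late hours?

Bargaining reaches the level where marginal profit last exceeds marginal disturbance cost.
That holds through level 2 (201 ≥ 161) but not at 3 (141 < 275).

2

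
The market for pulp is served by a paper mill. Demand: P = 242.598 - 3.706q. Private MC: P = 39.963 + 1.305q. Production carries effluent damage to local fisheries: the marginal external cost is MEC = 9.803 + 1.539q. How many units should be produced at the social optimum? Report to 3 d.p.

q* = 29.440

Social marginal cost = private MC + MEC = 49.766 + 2.844q.
Set SMC = demand: 49.766 + 2.844q = 242.598 - 3.706q → q* = 29.4400.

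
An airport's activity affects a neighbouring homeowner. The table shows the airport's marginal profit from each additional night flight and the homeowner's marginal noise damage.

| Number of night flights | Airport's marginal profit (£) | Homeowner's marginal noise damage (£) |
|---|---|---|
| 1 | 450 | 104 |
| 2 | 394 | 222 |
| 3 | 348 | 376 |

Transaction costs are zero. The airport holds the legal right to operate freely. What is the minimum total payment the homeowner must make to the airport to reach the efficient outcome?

Left alone the airport would choose level 3 (marginal profit stays positive).
Efficient level: k* = 2 (marginal profit ≥ marginal noise damage through 2).
The homeowner must at least cover the airport's forgone profit from cutting 3→2: 348 = 348.

£348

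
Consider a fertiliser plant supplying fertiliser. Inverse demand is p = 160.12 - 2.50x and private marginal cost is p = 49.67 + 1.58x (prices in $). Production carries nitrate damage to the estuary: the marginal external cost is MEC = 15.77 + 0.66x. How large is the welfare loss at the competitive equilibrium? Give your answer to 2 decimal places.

Market equilibrium (private): 49.67 + 1.58x = 160.12 - 2.50x → x_m = 27.0711.
Social marginal cost = private MC + MEC = 65.44 + 2.24x.
Set SMC = demand: 65.44 + 2.24x = 160.12 - 2.50x → x* = 19.9747.
The loss is the area between SMC and demand from x* to x_m; with linear curves that's a triangle of height MEC(x_m).
DWL = ½ × 7.0964 × 33.6369 = 119.3504.

DWL = $119.35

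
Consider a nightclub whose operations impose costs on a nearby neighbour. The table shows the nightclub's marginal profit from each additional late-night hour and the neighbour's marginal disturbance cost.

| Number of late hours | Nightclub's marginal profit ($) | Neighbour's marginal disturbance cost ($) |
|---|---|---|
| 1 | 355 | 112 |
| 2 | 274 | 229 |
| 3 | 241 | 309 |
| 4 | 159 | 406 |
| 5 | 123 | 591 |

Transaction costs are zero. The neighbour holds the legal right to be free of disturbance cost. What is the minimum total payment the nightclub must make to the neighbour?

Efficient level: marginal profit ≥ marginal disturbance cost through level 2, so k* = 2.
With the neighbour holding the right, the nightclub must at least compensate total damage at k*: 112 + 229 = 341.

$341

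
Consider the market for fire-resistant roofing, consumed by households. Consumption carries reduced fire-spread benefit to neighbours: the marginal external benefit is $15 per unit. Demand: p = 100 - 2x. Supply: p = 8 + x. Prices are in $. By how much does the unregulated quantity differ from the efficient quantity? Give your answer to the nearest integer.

Market equilibrium (private): 8 + x = 100 - 2x → x_m = 30.6667.
Social marginal benefit = demand + MEB = 115 - 2x.
Set SMB = MC: 115 - 2x = 8 + x → x* = 35.6667.
Gap = |30.6667 − 35.6667| = 5.0000.

5 units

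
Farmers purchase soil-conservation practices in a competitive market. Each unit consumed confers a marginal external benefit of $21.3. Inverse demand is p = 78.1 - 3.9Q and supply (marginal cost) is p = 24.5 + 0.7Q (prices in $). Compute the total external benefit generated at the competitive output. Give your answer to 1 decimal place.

Market equilibrium (private): 24.5 + 0.7Q = 78.1 - 3.9Q → Q_m = 11.6522.
Total external benefit = MEB × Q_m = 21.3 × 11.6522 = 248.1919.

$248.2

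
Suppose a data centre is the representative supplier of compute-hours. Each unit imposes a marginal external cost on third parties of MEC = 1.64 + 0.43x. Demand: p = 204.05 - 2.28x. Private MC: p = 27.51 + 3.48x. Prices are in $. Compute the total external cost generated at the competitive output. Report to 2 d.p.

Market equilibrium (private): 27.51 + 3.48x = 204.05 - 2.28x → x_m = 30.6493.
Total external cost = ∫₀^{x_m} (1.64 + 0.43x) dx = 1.64×30.6493 + ½×0.43×30.6493² = 252.2315.

$252.23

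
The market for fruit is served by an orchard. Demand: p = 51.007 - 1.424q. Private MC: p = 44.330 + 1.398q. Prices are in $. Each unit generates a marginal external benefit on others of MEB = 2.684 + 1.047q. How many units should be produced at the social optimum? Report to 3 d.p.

Social marginal cost = private MC − MEB = 41.646 + 0.351q.
Set SMC = demand: 41.646 + 0.351q = 51.007 - 1.424q → q* = 5.2738.

q* = 5.274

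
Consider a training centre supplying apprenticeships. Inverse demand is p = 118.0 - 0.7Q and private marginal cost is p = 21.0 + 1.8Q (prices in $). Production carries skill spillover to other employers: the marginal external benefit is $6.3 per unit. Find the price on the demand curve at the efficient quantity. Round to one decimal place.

P = $89.1

Social marginal cost = private MC − MEB = 14.7 + 1.8Q.
Set SMC = demand: 14.7 + 1.8Q = 118.0 - 0.7Q → Q* = 41.3200.
Consumer price on the demand curve at Q*: 118.0 − 0.7×41.3200 = 89.0760.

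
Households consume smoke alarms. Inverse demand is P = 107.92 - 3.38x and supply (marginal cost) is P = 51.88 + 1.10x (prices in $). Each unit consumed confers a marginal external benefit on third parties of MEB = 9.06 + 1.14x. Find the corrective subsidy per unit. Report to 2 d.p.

Social marginal benefit = demand + MEB = 116.98 - 2.24x.
Set SMB = MC: 116.98 - 2.24x = 51.88 + 1.10x → x* = 19.4910.
The Pigouvian subsidy equals MEB at x*: 9.06 + 1.14×19.4910 = 31.2797.

subsidy = $31.28 per unit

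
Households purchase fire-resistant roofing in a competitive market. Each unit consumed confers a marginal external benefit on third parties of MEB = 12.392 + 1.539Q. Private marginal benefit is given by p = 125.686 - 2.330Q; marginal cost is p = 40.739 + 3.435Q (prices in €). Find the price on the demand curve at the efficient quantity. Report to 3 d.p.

Social marginal benefit = demand + MEB = 138.078 - 0.791Q.
Set SMB = MC: 138.078 - 0.791Q = 40.739 + 3.435Q → Q* = 23.0334.
Consumer price on the demand curve at Q*: 125.686 − 2.330×23.0334 = 72.0182.

P = €72.018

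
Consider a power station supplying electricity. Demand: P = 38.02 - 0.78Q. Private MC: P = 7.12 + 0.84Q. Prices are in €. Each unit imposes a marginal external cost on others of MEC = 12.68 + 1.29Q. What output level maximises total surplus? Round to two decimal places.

Social marginal cost = private MC + MEC = 19.80 + 2.13Q.
Set SMC = demand: 19.80 + 2.13Q = 38.02 - 0.78Q → Q* = 6.2612.

Q* = 6.26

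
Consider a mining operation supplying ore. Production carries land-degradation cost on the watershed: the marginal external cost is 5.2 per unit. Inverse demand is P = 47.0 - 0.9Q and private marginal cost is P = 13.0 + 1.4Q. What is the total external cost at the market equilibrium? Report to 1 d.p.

Market equilibrium (private): 13.0 + 1.4Q = 47.0 - 0.9Q → Q_m = 14.7826.
Total external cost = MEC × Q_m = 5.2 × 14.7826 = 76.8695.

76.9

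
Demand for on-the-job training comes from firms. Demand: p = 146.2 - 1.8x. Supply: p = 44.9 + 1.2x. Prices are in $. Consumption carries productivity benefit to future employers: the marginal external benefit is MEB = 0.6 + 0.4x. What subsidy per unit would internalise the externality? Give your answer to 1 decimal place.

Social marginal benefit = demand + MEB = 146.8 - 1.4x.
Set SMB = MC: 146.8 - 1.4x = 44.9 + 1.2x → x* = 39.1923.
The Pigouvian subsidy equals MEB at x*: 0.6 + 0.4×39.1923 = 16.2769.

subsidy = $16.3 per unit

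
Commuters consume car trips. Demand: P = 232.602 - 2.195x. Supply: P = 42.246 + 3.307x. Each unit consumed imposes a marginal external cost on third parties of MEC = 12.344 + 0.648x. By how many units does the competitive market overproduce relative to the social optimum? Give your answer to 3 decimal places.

5.653 units

Market equilibrium (private): 42.246 + 3.307x = 232.602 - 2.195x → x_m = 34.5976.
Social marginal benefit = demand − MEC = 220.258 - 2.843x.
Set SMB = MC: 220.258 - 2.843x = 42.246 + 3.307x → x* = 28.9450.
Gap = |34.5976 − 28.9450| = 5.6526.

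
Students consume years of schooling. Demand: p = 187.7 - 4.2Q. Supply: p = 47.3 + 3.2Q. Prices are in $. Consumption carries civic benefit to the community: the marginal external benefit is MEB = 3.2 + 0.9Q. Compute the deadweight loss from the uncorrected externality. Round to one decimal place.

Market equilibrium (private): 47.3 + 3.2Q = 187.7 - 4.2Q → Q_m = 18.9730.
Social marginal benefit = demand + MEB = 190.9 - 3.3Q.
Set SMB = MC: 190.9 - 3.3Q = 47.3 + 3.2Q → Q* = 22.0923.
The loss is the area between SMB and MC from Q* to Q_m; with linear curves that's a triangle of height MEB(Q_m).
DWL = ½ × 3.1193 × 20.2757 = 31.6230.

DWL = $31.6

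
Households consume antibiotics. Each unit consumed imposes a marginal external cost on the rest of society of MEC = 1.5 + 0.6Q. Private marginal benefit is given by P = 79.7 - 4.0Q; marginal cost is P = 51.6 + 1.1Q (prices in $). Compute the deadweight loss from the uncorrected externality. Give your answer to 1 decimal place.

DWL = $2.0

Market equilibrium (private): 51.6 + 1.1Q = 79.7 - 4.0Q → Q_m = 5.5098.
Social marginal benefit = demand − MEC = 78.2 - 4.6Q.
Set SMB = MC: 78.2 - 4.6Q = 51.6 + 1.1Q → Q* = 4.6667.
Between Q* and Q_m the wedge MC − SMB runs linearly from 0 to MEC(Q_m), so the loss is a triangle.
DWL = ½ × 0.8431 × 4.8059 = 2.0259.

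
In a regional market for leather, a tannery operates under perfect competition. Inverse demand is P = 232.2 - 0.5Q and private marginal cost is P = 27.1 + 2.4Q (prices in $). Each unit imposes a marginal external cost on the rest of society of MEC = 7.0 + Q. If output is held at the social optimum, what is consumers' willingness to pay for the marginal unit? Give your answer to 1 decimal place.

Social marginal cost = private MC + MEC = 34.1 + 3.4Q.
Set SMC = demand: 34.1 + 3.4Q = 232.2 - 0.5Q → Q* = 50.7949.
Consumer price on the demand curve at Q*: 232.2 − 0.5×50.7949 = 206.8026.

P = $206.8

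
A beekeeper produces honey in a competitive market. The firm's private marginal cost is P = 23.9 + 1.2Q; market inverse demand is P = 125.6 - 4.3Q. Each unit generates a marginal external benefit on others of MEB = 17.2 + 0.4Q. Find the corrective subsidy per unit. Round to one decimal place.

Social marginal cost = private MC − MEB = 6.7 + 0.8Q.
Set SMC = demand: 6.7 + 0.8Q = 125.6 - 4.3Q → Q* = 23.3137.
The Pigouvian subsidy equals MEB at Q*: 17.2 + 0.4×23.3137 = 26.5255.

subsidy = 26.5 per unit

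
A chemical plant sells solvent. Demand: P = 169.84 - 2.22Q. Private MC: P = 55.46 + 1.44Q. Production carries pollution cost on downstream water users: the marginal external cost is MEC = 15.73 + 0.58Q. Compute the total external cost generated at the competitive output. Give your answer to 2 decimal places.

774.81

Market equilibrium (private): 55.46 + 1.44Q = 169.84 - 2.22Q → Q_m = 31.2514.
Total external cost = ∫₀^{Q_m} (15.73 + 0.58Q) dQ = 15.73×31.2514 + ½×0.58×31.2514² = 774.8130.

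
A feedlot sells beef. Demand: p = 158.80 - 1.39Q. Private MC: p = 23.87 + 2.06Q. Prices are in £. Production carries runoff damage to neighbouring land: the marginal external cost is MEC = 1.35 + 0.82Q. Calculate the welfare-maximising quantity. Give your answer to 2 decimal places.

Q* = 31.28

Social marginal cost = private MC + MEC = 25.22 + 2.88Q.
Set SMC = demand: 25.22 + 2.88Q = 158.80 - 1.39Q → Q* = 31.2834.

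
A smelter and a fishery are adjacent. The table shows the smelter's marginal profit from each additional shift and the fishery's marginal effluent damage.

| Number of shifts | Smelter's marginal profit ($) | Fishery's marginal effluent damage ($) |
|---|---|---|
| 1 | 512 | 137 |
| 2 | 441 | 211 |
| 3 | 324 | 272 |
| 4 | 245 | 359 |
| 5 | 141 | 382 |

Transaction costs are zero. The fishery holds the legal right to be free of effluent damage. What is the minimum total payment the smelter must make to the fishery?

Efficient level: marginal profit ≥ marginal effluent damage through level 3, so k* = 3.
With the fishery holding the right, the smelter must at least compensate total damage at k*: 137 + 211 + 272 = 620.

$620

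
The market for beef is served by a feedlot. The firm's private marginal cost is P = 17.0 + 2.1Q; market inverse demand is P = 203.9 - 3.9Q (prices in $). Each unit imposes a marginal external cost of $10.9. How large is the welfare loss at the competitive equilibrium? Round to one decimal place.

DWL = $9.9

Market equilibrium (private): 17.0 + 2.1Q = 203.9 - 3.9Q → Q_m = 31.1500.
Social marginal cost = private MC + MEC = 27.9 + 2.1Q.
Set SMC = demand: 27.9 + 2.1Q = 203.9 - 3.9Q → Q* = 29.3333.
The welfare-loss triangle has base |Q_m − Q*| and height MEC(Q_m) (the vertical gap between SMC and demand is zero at Q* and MEC at Q_m).
DWL = ½ × 1.8167 × 10.9000 = 9.9010.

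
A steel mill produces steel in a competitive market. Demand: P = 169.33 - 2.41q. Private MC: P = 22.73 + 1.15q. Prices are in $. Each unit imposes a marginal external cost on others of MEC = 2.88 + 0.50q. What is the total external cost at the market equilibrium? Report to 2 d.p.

Market equilibrium (private): 22.73 + 1.15q = 169.33 - 2.41q → q_m = 41.1798.
Total external cost = ∫₀^{q_m} (2.88 + 0.50q) dq = 2.88×41.1798 + ½×0.50×41.1798² = 542.5418.

$542.54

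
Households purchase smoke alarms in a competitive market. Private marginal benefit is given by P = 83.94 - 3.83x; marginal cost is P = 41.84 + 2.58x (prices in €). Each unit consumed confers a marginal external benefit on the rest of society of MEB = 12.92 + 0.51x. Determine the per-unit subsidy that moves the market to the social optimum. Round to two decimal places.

subsidy = €17.68 per unit

Social marginal benefit = demand + MEB = 96.86 - 3.32x.
Set SMB = MC: 96.86 - 3.32x = 41.84 + 2.58x → x* = 9.3254.
The Pigouvian subsidy equals MEB at x*: 12.92 + 0.51×9.3254 = 17.6760.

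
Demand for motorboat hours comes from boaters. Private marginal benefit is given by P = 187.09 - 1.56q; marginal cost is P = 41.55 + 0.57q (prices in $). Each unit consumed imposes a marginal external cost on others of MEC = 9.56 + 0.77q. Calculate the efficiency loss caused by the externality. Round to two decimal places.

Market equilibrium (private): 41.55 + 0.57q = 187.09 - 1.56q → q_m = 68.3286.
Social marginal benefit = demand − MEC = 177.53 - 2.33q.
Set SMB = MC: 177.53 - 2.33q = 41.55 + 0.57q → q* = 46.8897.
The welfare-loss triangle has base |q_m − q*| and height MEC(q_m) (the vertical gap between SMB and MC is zero at q* and MEC at q_m).
DWL = ½ × 21.4389 × 62.1731 = 666.4614.

DWL = $666.46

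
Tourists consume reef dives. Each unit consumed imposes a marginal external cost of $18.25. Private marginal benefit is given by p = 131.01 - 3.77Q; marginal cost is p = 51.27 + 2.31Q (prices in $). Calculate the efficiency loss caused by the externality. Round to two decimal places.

DWL = $27.39

Market equilibrium (private): 51.27 + 2.31Q = 131.01 - 3.77Q → Q_m = 13.1151.
Social marginal benefit = demand − MEC = 112.76 - 3.77Q.
Set SMB = MC: 112.76 - 3.77Q = 51.27 + 2.31Q → Q* = 10.1135.
Between Q* and Q_m the wedge MC − SMB runs linearly from 0 to MEC(Q_m), so the loss is a triangle.
DWL = ½ × 3.0016 × 18.2500 = 27.3896.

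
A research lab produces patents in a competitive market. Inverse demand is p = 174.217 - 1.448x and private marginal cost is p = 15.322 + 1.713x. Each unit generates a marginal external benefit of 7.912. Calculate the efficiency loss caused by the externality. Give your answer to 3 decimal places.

DWL = 9.902

Market equilibrium (private): 15.322 + 1.713x = 174.217 - 1.448x → x_m = 50.2673.
Social marginal cost = private MC − MEB = 7.410 + 1.713x.
Set SMC = demand: 7.410 + 1.713x = 174.217 - 1.448x → x* = 52.7703.
Height of the DWL triangle at x_m is demand(x_m) − SMC(x_m) = MEB(x_m) = 7.9120.
DWL = ½ × 2.5030 × 7.9120 = 9.9019.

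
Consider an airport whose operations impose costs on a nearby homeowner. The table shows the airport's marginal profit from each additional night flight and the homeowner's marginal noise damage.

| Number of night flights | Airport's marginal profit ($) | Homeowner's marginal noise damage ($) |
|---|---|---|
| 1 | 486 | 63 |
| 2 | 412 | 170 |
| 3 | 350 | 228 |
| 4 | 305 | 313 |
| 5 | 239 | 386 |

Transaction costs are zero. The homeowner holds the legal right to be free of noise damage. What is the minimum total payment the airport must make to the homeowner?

Efficient level: marginal profit ≥ marginal noise damage through level 3, so k* = 3.
With the homeowner holding the right, the airport must at least compensate total damage at k*: 63 + 170 + 228 = 461.

$461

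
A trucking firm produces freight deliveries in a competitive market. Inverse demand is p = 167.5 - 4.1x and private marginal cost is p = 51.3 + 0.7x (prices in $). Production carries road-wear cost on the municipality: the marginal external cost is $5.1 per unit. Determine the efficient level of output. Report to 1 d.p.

x* = 23.1

Social marginal cost = private MC + MEC = 56.4 + 0.7x.
Set SMC = demand: 56.4 + 0.7x = 167.5 - 4.1x → x* = 23.1458.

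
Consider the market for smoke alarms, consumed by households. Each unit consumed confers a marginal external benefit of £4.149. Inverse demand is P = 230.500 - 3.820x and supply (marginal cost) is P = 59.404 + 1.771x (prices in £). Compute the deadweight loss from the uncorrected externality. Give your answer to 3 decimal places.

Market equilibrium (private): 59.404 + 1.771x = 230.500 - 3.820x → x_m = 30.6020.
Social marginal benefit = demand + MEB = 234.649 - 3.820x.
Set SMB = MC: 234.649 - 3.820x = 59.404 + 1.771x → x* = 31.3441.
Between x* and x_m the wedge SMB − MC runs linearly from 0 to MEB(x_m), so the loss is a triangle.
DWL = ½ × 0.7421 × 4.1490 = 1.5395.

DWL = £1.539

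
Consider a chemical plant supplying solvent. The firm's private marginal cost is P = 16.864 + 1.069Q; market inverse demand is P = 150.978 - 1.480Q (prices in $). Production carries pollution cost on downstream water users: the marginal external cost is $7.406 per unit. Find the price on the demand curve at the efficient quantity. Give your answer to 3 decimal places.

Social marginal cost = private MC + MEC = 24.270 + 1.069Q.
Set SMC = demand: 24.270 + 1.069Q = 150.978 - 1.480Q → Q* = 49.7089.
Consumer price on the demand curve at Q*: 150.978 − 1.480×49.7089 = 77.4088.

P = $77.409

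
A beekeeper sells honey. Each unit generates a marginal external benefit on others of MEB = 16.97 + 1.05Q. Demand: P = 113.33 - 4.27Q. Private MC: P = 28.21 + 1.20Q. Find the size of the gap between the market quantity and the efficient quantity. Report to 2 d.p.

Market equilibrium (private): 28.21 + 1.20Q = 113.33 - 4.27Q → Q_m = 15.5612.
Social marginal cost = private MC − MEB = 11.24 + 0.15Q.
Set SMC = demand: 11.24 + 0.15Q = 113.33 - 4.27Q → Q* = 23.0973.
Gap = |15.5612 − 23.0973| = 7.5361.

7.54 units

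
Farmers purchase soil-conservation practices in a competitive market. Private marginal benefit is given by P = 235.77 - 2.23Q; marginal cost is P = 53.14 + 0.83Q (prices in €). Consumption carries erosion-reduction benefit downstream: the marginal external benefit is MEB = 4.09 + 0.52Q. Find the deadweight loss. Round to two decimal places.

Market equilibrium (private): 53.14 + 0.83Q = 235.77 - 2.23Q → Q_m = 59.6830.
Social marginal benefit = demand + MEB = 239.86 - 1.71Q.
Set SMB = MC: 239.86 - 1.71Q = 53.14 + 0.83Q → Q* = 73.5118.
The loss is the area between SMB and MC from Q* to Q_m; with linear curves that's a triangle of height MEB(Q_m).
DWL = ½ × 13.8288 × 35.1252 = 242.8697.

DWL = €242.87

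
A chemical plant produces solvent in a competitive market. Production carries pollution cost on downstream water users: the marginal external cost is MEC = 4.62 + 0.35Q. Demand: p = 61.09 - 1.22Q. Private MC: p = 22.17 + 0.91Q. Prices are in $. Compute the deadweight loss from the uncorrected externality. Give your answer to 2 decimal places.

DWL = $24.46

Market equilibrium (private): 22.17 + 0.91Q = 61.09 - 1.22Q → Q_m = 18.2723.
Social marginal cost = private MC + MEC = 26.79 + 1.26Q.
Set SMC = demand: 26.79 + 1.26Q = 61.09 - 1.22Q → Q* = 13.8306.
Between Q* and Q_m the wedge SMC − demand runs linearly from 0 to MEC(Q_m), so the loss is a triangle.
DWL = ½ × 4.4417 × 11.0153 = 24.4633.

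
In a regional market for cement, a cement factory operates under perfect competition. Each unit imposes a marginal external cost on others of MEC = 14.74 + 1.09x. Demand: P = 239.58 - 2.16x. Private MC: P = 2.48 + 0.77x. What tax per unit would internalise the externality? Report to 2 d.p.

Social marginal cost = private MC + MEC = 17.22 + 1.86x.
Set SMC = demand: 17.22 + 1.86x = 239.58 - 2.16x → x* = 55.3134.
The Pigouvian tax equals MEC at x*: 14.74 + 1.09×55.3134 = 75.0316.

tax = 75.03 per unit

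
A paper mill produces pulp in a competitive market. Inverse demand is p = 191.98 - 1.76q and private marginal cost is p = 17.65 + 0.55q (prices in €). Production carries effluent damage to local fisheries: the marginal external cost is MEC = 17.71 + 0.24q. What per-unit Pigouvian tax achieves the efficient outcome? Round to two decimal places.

tax = €32.45 per unit

Social marginal cost = private MC + MEC = 35.36 + 0.79q.
Set SMC = demand: 35.36 + 0.79q = 191.98 - 1.76q → q* = 61.4196.
The Pigouvian tax equals MEC at q*: 17.71 + 0.24×61.4196 = 32.4507.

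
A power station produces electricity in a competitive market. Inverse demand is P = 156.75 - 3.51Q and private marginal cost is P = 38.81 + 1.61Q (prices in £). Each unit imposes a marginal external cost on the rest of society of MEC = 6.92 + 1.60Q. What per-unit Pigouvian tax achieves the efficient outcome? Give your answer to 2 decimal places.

Social marginal cost = private MC + MEC = 45.73 + 3.21Q.
Set SMC = demand: 45.73 + 3.21Q = 156.75 - 3.51Q → Q* = 16.5208.
The Pigouvian tax equals MEC at Q*: 6.92 + 1.60×16.5208 = 33.3533.

tax = £33.35 per unit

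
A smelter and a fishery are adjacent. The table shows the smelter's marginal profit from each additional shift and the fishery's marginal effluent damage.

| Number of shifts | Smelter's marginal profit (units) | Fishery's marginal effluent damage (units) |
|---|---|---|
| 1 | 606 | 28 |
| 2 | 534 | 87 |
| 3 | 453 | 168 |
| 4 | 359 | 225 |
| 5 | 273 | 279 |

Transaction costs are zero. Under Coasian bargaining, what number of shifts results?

Bargaining reaches the level where marginal profit last exceeds marginal effluent damage.
That holds through level 4 (359 ≥ 225) but not at 5 (273 < 279).

4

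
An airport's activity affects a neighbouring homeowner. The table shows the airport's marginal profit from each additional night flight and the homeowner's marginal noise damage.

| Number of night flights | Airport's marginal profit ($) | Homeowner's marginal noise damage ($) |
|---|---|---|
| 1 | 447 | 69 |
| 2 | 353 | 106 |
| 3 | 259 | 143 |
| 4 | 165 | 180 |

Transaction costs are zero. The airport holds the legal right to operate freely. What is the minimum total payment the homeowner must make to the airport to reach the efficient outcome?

Left alone the airport would choose level 4 (marginal profit stays positive).
Efficient level: k* = 3 (marginal profit ≥ marginal noise damage through 3).
The homeowner must at least cover the airport's forgone profit from cutting 4→3: 165 = 165.

$165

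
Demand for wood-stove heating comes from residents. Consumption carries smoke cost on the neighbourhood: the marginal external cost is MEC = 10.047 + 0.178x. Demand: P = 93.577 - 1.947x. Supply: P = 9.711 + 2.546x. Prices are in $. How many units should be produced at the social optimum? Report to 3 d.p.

x* = 15.804

Social marginal benefit = demand − MEC = 83.530 - 2.125x.
Set SMB = MC: 83.530 - 2.125x = 9.711 + 2.546x → x* = 15.8037.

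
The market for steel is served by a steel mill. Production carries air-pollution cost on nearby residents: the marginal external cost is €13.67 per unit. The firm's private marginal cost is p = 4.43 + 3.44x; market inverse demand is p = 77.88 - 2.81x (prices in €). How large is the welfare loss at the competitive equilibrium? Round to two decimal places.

Market equilibrium (private): 4.43 + 3.44x = 77.88 - 2.81x → x_m = 11.7520.
Social marginal cost = private MC + MEC = 18.10 + 3.44x.
Set SMC = demand: 18.10 + 3.44x = 77.88 - 2.81x → x* = 9.5648.
Height of the DWL triangle at x_m is SMC(x_m) − demand(x_m) = MEC(x_m) = 13.6700.
DWL = ½ × 2.1872 × 13.6700 = 14.9495.

DWL = €14.95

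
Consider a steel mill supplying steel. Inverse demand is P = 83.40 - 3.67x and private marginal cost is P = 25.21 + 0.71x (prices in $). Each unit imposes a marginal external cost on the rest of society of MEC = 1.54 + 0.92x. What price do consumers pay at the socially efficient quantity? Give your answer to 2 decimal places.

Social marginal cost = private MC + MEC = 26.75 + 1.63x.
Set SMC = demand: 26.75 + 1.63x = 83.40 - 3.67x → x* = 10.6887.
Consumer price on the demand curve at x*: 83.40 − 3.67×10.6887 = 44.1725.

P = $44.17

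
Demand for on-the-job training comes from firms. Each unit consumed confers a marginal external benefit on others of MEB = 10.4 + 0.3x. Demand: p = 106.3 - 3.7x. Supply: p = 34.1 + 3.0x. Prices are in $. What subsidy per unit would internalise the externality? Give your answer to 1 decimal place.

Social marginal benefit = demand + MEB = 116.7 - 3.4x.
Set SMB = MC: 116.7 - 3.4x = 34.1 + 3.0x → x* = 12.9063.
The Pigouvian subsidy equals MEB at x*: 10.4 + 0.3×12.9063 = 14.2719.

subsidy = $14.3 per unit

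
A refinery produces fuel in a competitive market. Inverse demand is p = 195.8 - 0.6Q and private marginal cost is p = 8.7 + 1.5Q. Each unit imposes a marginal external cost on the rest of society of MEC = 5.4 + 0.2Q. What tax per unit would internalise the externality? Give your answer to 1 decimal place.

tax = 21.2 per unit

Social marginal cost = private MC + MEC = 14.1 + 1.7Q.
Set SMC = demand: 14.1 + 1.7Q = 195.8 - 0.6Q → Q* = 79.0000.
The Pigouvian tax equals MEC at Q*: 5.4 + 0.2×79.0000 = 21.2000.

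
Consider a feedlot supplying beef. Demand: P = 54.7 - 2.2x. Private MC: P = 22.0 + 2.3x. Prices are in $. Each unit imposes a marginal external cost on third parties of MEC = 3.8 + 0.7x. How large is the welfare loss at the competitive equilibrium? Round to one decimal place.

Market equilibrium (private): 22.0 + 2.3x = 54.7 - 2.2x → x_m = 7.2667.
Social marginal cost = private MC + MEC = 25.8 + 3.0x.
Set SMC = demand: 25.8 + 3.0x = 54.7 - 2.2x → x* = 5.5577.
Height of the DWL triangle at x_m is SMC(x_m) − demand(x_m) = MEC(x_m) = 8.8867.
DWL = ½ × 1.7090 × 8.8867 = 7.5937.

DWL = $7.6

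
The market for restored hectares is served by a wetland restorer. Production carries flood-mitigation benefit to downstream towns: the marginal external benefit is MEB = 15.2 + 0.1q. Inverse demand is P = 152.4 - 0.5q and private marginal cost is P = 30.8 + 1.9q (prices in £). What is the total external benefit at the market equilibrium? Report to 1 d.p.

Market equilibrium (private): 30.8 + 1.9q = 152.4 - 0.5q → q_m = 50.6667.
Total external benefit = ∫₀^{q_m} (15.2 + 0.1q) dq = 15.2×50.6667 + ½×0.1×50.6667² = 898.4896.

£898.5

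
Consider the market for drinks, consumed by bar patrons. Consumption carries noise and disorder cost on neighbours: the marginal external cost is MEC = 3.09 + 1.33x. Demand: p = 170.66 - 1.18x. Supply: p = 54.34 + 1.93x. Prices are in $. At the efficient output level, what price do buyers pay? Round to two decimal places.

Social marginal benefit = demand − MEC = 167.57 - 2.51x.
Set SMB = MC: 167.57 - 2.51x = 54.34 + 1.93x → x* = 25.5023.
Consumer price on the demand curve at x*: 170.66 − 1.18×25.5023 = 140.5673.

P = $140.57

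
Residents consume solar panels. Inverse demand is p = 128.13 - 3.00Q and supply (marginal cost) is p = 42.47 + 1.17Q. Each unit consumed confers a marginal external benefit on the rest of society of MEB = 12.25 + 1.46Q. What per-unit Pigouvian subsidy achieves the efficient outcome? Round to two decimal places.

subsidy = 65.00 per unit

Social marginal benefit = demand + MEB = 140.38 - 1.54Q.
Set SMB = MC: 140.38 - 1.54Q = 42.47 + 1.17Q → Q* = 36.1292.
The Pigouvian subsidy equals MEB at Q*: 12.25 + 1.46×36.1292 = 64.9986.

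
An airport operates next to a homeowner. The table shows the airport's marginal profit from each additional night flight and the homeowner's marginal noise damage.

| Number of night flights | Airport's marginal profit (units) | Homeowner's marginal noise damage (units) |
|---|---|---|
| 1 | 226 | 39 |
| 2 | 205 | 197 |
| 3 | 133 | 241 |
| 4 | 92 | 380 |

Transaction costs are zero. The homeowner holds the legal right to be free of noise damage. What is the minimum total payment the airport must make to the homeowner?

236

Efficient level: marginal profit ≥ marginal noise damage through level 2, so k* = 2.
With the homeowner holding the right, the airport must at least compensate total damage at k*: 39 + 197 = 236.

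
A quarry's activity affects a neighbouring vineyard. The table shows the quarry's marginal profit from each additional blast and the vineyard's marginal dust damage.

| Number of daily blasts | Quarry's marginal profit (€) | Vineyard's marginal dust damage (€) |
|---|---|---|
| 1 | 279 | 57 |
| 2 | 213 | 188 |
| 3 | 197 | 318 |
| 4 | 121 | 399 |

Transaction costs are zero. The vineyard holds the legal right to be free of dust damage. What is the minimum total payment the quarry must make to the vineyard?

€245

Efficient level: marginal profit ≥ marginal dust damage through level 2, so k* = 2.
With the vineyard holding the right, the quarry must at least compensate total damage at k*: 57 + 188 = 245.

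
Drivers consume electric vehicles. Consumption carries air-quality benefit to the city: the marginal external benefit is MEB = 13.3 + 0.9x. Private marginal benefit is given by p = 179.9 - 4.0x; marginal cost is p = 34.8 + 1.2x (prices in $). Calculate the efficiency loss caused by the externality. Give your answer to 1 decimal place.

DWL = $171.6

Market equilibrium (private): 34.8 + 1.2x = 179.9 - 4.0x → x_m = 27.9038.
Social marginal benefit = demand + MEB = 193.2 - 3.1x.
Set SMB = MC: 193.2 - 3.1x = 34.8 + 1.2x → x* = 36.8372.
Height of the DWL triangle at x_m is SMB(x_m) − MC(x_m) = MEB(x_m) = 38.4135.
DWL = ½ × 8.9334 × 38.4135 = 171.5816.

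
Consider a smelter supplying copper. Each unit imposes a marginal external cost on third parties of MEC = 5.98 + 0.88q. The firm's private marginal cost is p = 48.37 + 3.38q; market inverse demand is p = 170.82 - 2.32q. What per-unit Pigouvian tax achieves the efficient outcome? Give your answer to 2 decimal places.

Social marginal cost = private MC + MEC = 54.35 + 4.26q.
Set SMC = demand: 54.35 + 4.26q = 170.82 - 2.32q → q* = 17.7006.
The Pigouvian tax equals MEC at q*: 5.98 + 0.88×17.7006 = 21.5565.

tax = 21.56 per unit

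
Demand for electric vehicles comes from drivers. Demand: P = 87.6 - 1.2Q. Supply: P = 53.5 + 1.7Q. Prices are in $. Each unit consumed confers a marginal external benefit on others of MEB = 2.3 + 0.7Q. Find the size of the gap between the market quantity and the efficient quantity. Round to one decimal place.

4.8 units

Market equilibrium (private): 53.5 + 1.7Q = 87.6 - 1.2Q → Q_m = 11.7586.
Social marginal benefit = demand + MEB = 89.9 - 0.5Q.
Set SMB = MC: 89.9 - 0.5Q = 53.5 + 1.7Q → Q* = 16.5455.
Gap = |11.7586 − 16.5455| = 4.7869.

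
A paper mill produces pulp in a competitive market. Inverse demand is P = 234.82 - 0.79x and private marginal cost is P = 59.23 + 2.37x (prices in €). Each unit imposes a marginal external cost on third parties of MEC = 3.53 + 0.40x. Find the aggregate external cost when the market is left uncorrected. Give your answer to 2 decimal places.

€813.68

Market equilibrium (private): 59.23 + 2.37x = 234.82 - 0.79x → x_m = 55.5665.
Total external cost = ∫₀^{x_m} (3.53 + 0.40x) dx = 3.53×55.5665 + ½×0.40×55.5665² = 813.6769.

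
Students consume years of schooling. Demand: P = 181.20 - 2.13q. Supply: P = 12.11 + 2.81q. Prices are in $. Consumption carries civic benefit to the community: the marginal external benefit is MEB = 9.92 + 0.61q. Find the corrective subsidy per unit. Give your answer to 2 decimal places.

Social marginal benefit = demand + MEB = 191.12 - 1.52q.
Set SMB = MC: 191.12 - 1.52q = 12.11 + 2.81q → q* = 41.3418.
The Pigouvian subsidy equals MEB at q*: 9.92 + 0.61×41.3418 = 35.1385.

subsidy = $35.14 per unit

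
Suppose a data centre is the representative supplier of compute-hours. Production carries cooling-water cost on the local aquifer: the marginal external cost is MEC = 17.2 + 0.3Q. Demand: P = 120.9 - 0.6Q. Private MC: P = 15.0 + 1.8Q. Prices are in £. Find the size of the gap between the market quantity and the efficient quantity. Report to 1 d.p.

Market equilibrium (private): 15.0 + 1.8Q = 120.9 - 0.6Q → Q_m = 44.1250.
Social marginal cost = private MC + MEC = 32.2 + 2.1Q.
Set SMC = demand: 32.2 + 2.1Q = 120.9 - 0.6Q → Q* = 32.8519.
Gap = |44.1250 − 32.8519| = 11.2731.

11.3 units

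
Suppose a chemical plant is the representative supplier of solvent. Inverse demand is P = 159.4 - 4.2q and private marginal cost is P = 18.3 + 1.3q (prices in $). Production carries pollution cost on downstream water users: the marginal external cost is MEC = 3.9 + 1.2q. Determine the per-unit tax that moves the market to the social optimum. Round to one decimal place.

tax = $28.5 per unit

Social marginal cost = private MC + MEC = 22.2 + 2.5q.
Set SMC = demand: 22.2 + 2.5q = 159.4 - 4.2q → q* = 20.4776.
The Pigouvian tax equals MEC at q*: 3.9 + 1.2×20.4776 = 28.4731.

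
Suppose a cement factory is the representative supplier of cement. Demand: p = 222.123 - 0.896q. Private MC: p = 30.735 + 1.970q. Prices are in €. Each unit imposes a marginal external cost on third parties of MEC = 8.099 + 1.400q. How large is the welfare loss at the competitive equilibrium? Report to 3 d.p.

DWL = €1209.609

Market equilibrium (private): 30.735 + 1.970q = 222.123 - 0.896q → q_m = 66.7788.
Social marginal cost = private MC + MEC = 38.834 + 3.370q.
Set SMC = demand: 38.834 + 3.370q = 222.123 - 0.896q → q* = 42.9651.
The welfare-loss triangle has base |q_m − q*| and height MEC(q_m) (the vertical gap between SMC and demand is zero at q* and MEC at q_m).
DWL = ½ × 23.8137 × 101.5893 = 1209.6086.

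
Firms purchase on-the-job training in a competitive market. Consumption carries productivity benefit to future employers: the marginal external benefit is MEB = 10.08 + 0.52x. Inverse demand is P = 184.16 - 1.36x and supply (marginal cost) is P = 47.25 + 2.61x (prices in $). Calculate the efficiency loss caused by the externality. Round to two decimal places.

Market equilibrium (private): 47.25 + 2.61x = 184.16 - 1.36x → x_m = 34.4861.
Social marginal benefit = demand + MEB = 194.24 - 0.84x.
Set SMB = MC: 194.24 - 0.84x = 47.25 + 2.61x → x* = 42.6058.
Height of the DWL triangle at x_m is SMB(x_m) − MC(x_m) = MEB(x_m) = 28.0128.
DWL = ½ × 8.1197 × 28.0128 = 113.7278.

DWL = $113.73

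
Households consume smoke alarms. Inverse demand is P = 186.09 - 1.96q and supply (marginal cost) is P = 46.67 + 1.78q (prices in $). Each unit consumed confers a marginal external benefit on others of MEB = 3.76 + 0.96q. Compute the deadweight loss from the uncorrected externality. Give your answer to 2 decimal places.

Market equilibrium (private): 46.67 + 1.78q = 186.09 - 1.96q → q_m = 37.2781.
Social marginal benefit = demand + MEB = 189.85 - q.
Set SMB = MC: 189.85 - q = 46.67 + 1.78q → q* = 51.5036.
The loss is the area between SMB and MC from q* to q_m; with linear curves that's a triangle of height MEB(q_m).
DWL = ½ × 14.2255 × 39.5470 = 281.2879.

DWL = $281.29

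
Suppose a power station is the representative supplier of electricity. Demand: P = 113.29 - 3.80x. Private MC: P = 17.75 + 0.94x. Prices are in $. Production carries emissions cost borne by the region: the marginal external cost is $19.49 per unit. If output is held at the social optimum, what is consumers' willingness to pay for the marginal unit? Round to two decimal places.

P = $52.32

Social marginal cost = private MC + MEC = 37.24 + 0.94x.
Set SMC = demand: 37.24 + 0.94x = 113.29 - 3.80x → x* = 16.0443.
Consumer price on the demand curve at x*: 113.29 − 3.80×16.0443 = 52.3217.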